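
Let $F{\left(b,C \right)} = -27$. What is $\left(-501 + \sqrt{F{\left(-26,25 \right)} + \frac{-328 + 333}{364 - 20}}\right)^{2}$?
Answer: $\frac{\left(86172 - i \sqrt{798338}\right)^{2}}{29584} \approx 2.5097 \cdot 10^{5} - 5205.1 i$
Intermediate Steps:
$\left(-501 + \sqrt{F{\left(-26,25 \right)} + \frac{-328 + 333}{364 - 20}}\right)^{2} = \left(-501 + \sqrt{-27 + \frac{-328 + 333}{364 - 20}}\right)^{2} = \left(-501 + \sqrt{-27 + \frac{5}{344}}\right)^{2} = \left(-501 + \sqrt{- \frac{9283}{344}}\right)^{2} = \left(-501 + \frac{i \sqrt{798338}}{172}\right)^{2}$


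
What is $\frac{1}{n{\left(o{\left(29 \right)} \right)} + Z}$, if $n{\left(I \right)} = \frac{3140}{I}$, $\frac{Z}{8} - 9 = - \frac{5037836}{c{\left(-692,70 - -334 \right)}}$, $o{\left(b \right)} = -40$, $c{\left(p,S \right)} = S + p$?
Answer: $\frac{18}{2518801} \approx 7.1463 \cdot 10^{-6}$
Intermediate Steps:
$Z = \frac{1260107}{9}$ ($Z = 72 + 8 \left(- \frac{5037836}{\left(70 - -334\right) - 692}\right) = 72 + 8 \left(- \frac{5037836}{\left(70 + 334\right) - 692}\right) = 72 + 8 \left(- \frac{5037836}{404 - 692}\right) = 72 + 8 \left(- \frac{5037836}{-288}\right) = 72 + 8 \left(\left(-5037836\right) \left(- \frac{1}{288}\right)\right) = 72 + 8 \cdot \frac{1259459}{72} = 72 + \frac{1259459}{9} = \frac{1260107}{9} \approx 1.4001 \cdot 10^{5}$)
$\frac{1}{n{\left(o{\left(29 \right)} \right)} + Z} = \frac{1}{\frac{3140}{-40} + \frac{1260107}{9}} = \frac{1}{3140 \left(- \frac{1}{40}\right) + \frac{1260107}{9}} = \frac{1}{- \frac{157}{2} + \frac{1260107}{9}} = \frac{1}{\frac{2518801}{18}} = \frac{18}{2518801}$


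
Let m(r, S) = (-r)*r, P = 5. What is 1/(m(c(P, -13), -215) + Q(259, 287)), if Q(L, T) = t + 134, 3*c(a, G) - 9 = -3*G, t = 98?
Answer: -1/24 ≈ -0.041667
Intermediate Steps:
c(a, G) = 3 - G (c(a, G) = 3 + (-3*G)/3 = 3 - G)
m(r, S) = -r²
Q(L, T) = 232 (Q(L, T) = 98 + 134 = 232)
1/(m(c(P, -13), -215) + Q(259, 287)) = 1/(-(3 - 1*(-13))² + 232) = 1/(-(3 + 13)² + 232) = 1/(-1*16² + 232) = 1/(-1*256 + 232) = 1/(-256 + 232) = 1/(-24) = -1/24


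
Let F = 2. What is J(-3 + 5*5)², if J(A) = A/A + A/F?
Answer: 144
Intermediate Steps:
J(A) = 1 + A/2 (J(A) = A/A + A/2 = 1 + A*(½) = 1 + A/2)
J(-3 + 5*5)² = (1 + (-3 + 5*5)/2)² = (1 + (-3 + 25)/2)² = (1 + (½)*22)² = (1 + 11)² = 12² = 144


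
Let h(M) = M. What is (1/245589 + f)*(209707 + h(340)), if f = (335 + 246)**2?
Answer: 17413162729916210/245589 ≈ 7.0904e+10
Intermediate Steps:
f = 337561 (f = 581**2 = 337561)
(1/245589 + f)*(209707 + h(340)) = (1/245589 + 337561)*(209707 + 340) = (1/245589 + 337561)*210047 = (82901268430/245589)*210047 = 17413162729916210/245589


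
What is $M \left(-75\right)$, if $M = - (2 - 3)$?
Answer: $-75$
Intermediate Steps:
$M = 1$ ($M = \left(-1\right) \left(-1\right) = 1$)
$M \left(-75\right) = 1 \left(-75\right) = -75$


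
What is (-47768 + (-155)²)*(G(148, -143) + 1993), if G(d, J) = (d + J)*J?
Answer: -30343554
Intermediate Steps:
G(d, J) = J*(J + d) (G(d, J) = (J + d)*J = J*(J + d))
(-47768 + (-155)²)*(G(148, -143) + 1993) = (-47768 + (-155)²)*(-143*(-143 + 148) + 1993) = (-47768 + 24025)*(-143*5 + 1993) = -23743*(-715 + 1993) = -23743*1278 = -30343554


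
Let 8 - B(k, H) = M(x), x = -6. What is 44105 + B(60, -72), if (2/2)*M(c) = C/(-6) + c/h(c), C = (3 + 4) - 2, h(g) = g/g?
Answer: 264719/6 ≈ 44120.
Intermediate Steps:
h(g) = 1
C = 5 (C = 7 - 2 = 5)
M(c) = -⅚ + c (M(c) = 5/(-6) + c/1 = 5*(-⅙) + c*1 = -⅚ + c)
B(k, H) = 89/6 (B(k, H) = 8 - (-⅚ - 6) = 8 - 1*(-41/6) = 8 + 41/6 = 89/6)
44105 + B(60, -72) = 44105 + 89/6 = 264719/6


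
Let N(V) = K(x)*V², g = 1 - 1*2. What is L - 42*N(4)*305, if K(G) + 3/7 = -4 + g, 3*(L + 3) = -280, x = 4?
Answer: 3337631/3 ≈ 1.1125e+6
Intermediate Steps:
g = -1 (g = 1 - 2 = -1)
L = -289/3 (L = -3 + (⅓)*(-280) = -3 - 280/3 = -289/3 ≈ -96.333)
K(G) = -38/7 (K(G) = -3/7 + (-4 - 1) = -3/7 - 5 = -38/7)
N(V) = -38*V²/7
L - 42*N(4)*305 = -289/3 - (-228)*4²*305 = -289/3 - (-228)*16*305 = -289/3 - 42*(-608/7)*305 = -289/3 + 3648*305 = -289/3 + 1112640 = 3337631/3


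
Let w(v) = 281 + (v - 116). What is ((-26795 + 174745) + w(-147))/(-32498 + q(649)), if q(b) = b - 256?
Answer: -147968/32105 ≈ -4.6089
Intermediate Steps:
q(b) = -256 + b
w(v) = 165 + v (w(v) = 281 + (-116 + v) = 165 + v)
((-26795 + 174745) + w(-147))/(-32498 + q(649)) = ((-26795 + 174745) + (165 - 147))/(-32498 + (-256 + 649)) = (147950 + 18)/(-32498 + 393) = 147968/(-32105) = 147968*(-1/32105) = -147968/32105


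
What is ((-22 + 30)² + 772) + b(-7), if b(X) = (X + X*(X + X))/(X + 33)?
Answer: 1679/2 ≈ 839.50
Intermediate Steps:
b(X) = (X + 2*X²)/(33 + X) (b(X) = (X + X*(2*X))/(33 + X) = (X + 2*X²)/(33 + X))
((-22 + 30)² + 772) + b(-7) = ((-22 + 30)² + 772) - 7*(1 + 2*(-7))/(33 - 7) = (8² + 772) - 7*(1 - 14)/26 = (64 + 772) - 7*1/26*(-13) = 836 + 7/2 = 1679/2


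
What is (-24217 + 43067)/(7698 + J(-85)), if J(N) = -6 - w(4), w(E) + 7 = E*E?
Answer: 1450/591 ≈ 2.4535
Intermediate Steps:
w(E) = -7 + E**2 (w(E) = -7 + E*E = -7 + E**2)
J(N) = -15 (J(N) = -6 - (-7 + 4**2) = -6 - (-7 + 16) = -6 - 1*9 = -6 - 9 = -15)
(-24217 + 43067)/(7698 + J(-85)) = (-24217 + 43067)/(7698 - 15) = 18850/7683 = 18850*(1/7683) = 1450/591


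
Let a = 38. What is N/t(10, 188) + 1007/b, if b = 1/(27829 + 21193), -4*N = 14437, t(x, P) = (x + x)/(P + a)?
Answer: 1972974779/40 ≈ 4.9324e+7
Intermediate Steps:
t(x, P) = 2*x/(38 + P) (t(x, P) = (x + x)/(P + 38) = (2*x)/(38 + P) = 2*x/(38 + P))
N = -14437/4 (N = -1/4*14437 = -14437/4 ≈ -3609.3)
b = 1/49022 ≈ 2.0399e-5
N/t(10, 188) + 1007/b = -14437/(4*(2*10/(38 + 188))) + 1007/(1/49022) = -14437/(4*(2*10/226)) + 1007*49022 = -14437/(4*(2*10*(1/226))) + 49365154 = -14437/(4*10/113) + 49365154 = -14437/4*113/10 + 49365154 = -1631381/40 + 49365154 = 1972974779/40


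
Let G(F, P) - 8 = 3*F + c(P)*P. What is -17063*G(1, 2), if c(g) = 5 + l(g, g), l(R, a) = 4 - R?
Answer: -426575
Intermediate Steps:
c(g) = 9 - g (c(g) = 5 + (4 - g) = 9 - g)
G(F, P) = 8 + 3*F + P*(9 - P) (G(F, P) = 8 + (3*F + (9 - P)*P) = 8 + (3*F + P*(9 - P)) = 8 + 3*F + P*(9 - P))
-17063*G(1, 2) = -17063*(8 + 3*1 - 1*2*(-9 + 2)) = -17063*(8 + 3 - 1*2*(-7)) = -17063*(8 + 3 + 14) = -17063*25 = -426575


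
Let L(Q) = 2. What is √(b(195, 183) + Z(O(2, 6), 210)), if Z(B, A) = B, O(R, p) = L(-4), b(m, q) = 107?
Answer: √109 ≈ 10.440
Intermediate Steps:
O(R, p) = 2
√(b(195, 183) + Z(O(2, 6), 210)) = √(107 + 2) = √109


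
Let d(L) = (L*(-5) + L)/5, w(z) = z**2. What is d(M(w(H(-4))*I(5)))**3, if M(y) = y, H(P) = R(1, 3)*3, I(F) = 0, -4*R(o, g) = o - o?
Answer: 0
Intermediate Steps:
R(o, g) = 0 (R(o, g) = -(o - o)/4 = -1/4*0 = 0)
H(P) = 0 (H(P) = 0*3 = 0)
d(L) = -4*L/5 (d(L) = (-5*L + L)*(1/5) = -4*L*(1/5) = -4*L/5)
d(M(w(H(-4))*I(5)))**3 = (-4*0**2*0/5)**3 = (-0*0)**3 = (-4/5*0)**3 = 0**3 = 0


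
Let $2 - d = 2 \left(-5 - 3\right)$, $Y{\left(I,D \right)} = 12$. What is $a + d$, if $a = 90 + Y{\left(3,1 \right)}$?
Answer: $120$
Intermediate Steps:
$a = 102$ ($a = 90 + 12 = 102$)
$d = 18$ ($d = 2 - 2 \left(-5 - 3\right) = 2 - 2 \left(-8\right) = 2 - -16 = 2 + 16 = 18$)
$a + d = 102 + 18 = 120$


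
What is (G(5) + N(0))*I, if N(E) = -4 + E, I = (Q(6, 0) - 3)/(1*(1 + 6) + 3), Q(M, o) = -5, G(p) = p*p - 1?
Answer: -16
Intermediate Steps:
G(p) = -1 + p**2 (G(p) = p**2 - 1 = -1 + p**2)
I = -4/5 (I = (-5 - 3)/(1*(1 + 6) + 3) = -8/(1*7 + 3) = -8/(7 + 3) = -8/10 = -8*1/10 = -4/5 ≈ -0.80000)
(G(5) + N(0))*I = ((-1 + 5**2) + (-4 + 0))*(-4/5) = ((-1 + 25) - 4)*(-4/5) = (24 - 4)*(-4/5) = 20*(-4/5) = -16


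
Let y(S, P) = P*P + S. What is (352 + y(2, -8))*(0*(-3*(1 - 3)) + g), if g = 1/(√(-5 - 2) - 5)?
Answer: -1045/16 - 209*I*√7/16 ≈ -65.313 - 34.56*I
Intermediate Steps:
y(S, P) = S + P² (y(S, P) = P² + S = S + P²)
g = 1/(-5 + I*√7) (g = 1/(√(-7) - 5) = 1/(I*√7 - 5) = 1/(-5 + I*√7) ≈ -0.15625 - 0.08268*I)
(352 + y(2, -8))*(0*(-3*(1 - 3)) + g) = (352 + (2 + (-8)²))*(0*(-3*(1 - 3)) + (-5/32 - I*√7/32)) = (352 + (2 + 64))*(0*(-3*(-2)) + (-5/32 - I*√7/32)) = (352 + 66)*(0*6 + (-5/32 - I*√7/32)) = 418*(0 + (-5/32 - I*√7/32)) = 418*(-5/32 - I*√7/32) = -1045/16 - 209*I*√7/16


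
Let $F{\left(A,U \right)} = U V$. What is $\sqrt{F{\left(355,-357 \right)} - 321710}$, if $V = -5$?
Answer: $5 i \sqrt{12797} \approx 565.62 i$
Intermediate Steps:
$F{\left(A,U \right)} = - 5 U$ ($F{\left(A,U \right)} = U \left(-5\right) = - 5 U$)
$\sqrt{F{\left(355,-357 \right)} - 321710} = \sqrt{\left(-5\right) \left(-357\right) - 321710} = \sqrt{1785 - 321710} = \sqrt{-319925} = 5 i \sqrt{12797}$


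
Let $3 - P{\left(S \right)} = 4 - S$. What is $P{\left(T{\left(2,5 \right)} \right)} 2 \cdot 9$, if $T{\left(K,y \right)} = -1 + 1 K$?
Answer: $0$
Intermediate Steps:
$T{\left(K,y \right)} = -1 + K$
$P{\left(S \right)} = -1 + S$ ($P{\left(S \right)} = 3 - \left(4 - S\right) = 3 + \left(-4 + S\right) = -1 + S$)
$P{\left(T{\left(2,5 \right)} \right)} 2 \cdot 9 = \left(-1 + \left(-1 + 2\right)\right) 2 \cdot 9 = \left(-1 + 1\right) 2 \cdot 9 = 0 \cdot 2 \cdot 9 = 0 \cdot 9 = 0$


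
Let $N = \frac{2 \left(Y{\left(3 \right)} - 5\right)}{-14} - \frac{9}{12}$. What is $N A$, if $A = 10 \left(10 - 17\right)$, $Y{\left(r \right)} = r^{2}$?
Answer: $\frac{185}{2} \approx 92.5$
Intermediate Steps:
$A = -70$ ($A = 10 \left(-7\right) = -70$)
$N = - \frac{37}{28}$ ($N = \frac{2 \left(3^{2} - 5\right)}{-14} - \frac{9}{12} = 2 \left(9 - 5\right) \left(- \frac{1}{14}\right) - \frac{3}{4} = 2 \cdot 4 \left(- \frac{1}{14}\right) - \frac{3}{4} = 8 \left(- \frac{1}{14}\right) - \frac{3}{4} = - \frac{4}{7} - \frac{3}{4} = - \frac{37}{28} \approx -1.3214$)
$N A = \left(- \frac{37}{28}\right) \left(-70\right) = \frac{185}{2}$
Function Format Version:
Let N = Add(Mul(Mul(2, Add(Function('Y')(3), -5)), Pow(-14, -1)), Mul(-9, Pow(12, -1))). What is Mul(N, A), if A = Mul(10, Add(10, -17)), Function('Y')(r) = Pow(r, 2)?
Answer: Rational(185, 2) ≈ 92.500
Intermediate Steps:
A = -70 (A = Mul(10, -7) = -70)
N = Rational(-37, 28) (N = Add(Mul(Mul(2, Add(Pow(3, 2), -5)), Pow(-14, -1)), Mul(-9, Pow(12, -1))) = Add(Mul(Mul(2, Add(9, -5)), Rational(-1, 14)), Mul(-9, Rational(1, 12))) = Add(Mul(Mul(2, 4), Rational(-1, 14)), Rational(-3, 4)) = Add(Mul(8, Rational(-1, 14)), Rational(-3, 4)) = Add(Rational(-4, 7), Rational(-3, 4)) = Rational(-37, 28) ≈ -1.3214)
Mul(N, A) = Mul(Rational(-37, 28), -70) = Rational(185, 2)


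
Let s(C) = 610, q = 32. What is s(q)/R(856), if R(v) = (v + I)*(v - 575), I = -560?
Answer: 305/41588 ≈ 0.0073338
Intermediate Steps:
R(v) = (-575 + v)*(-560 + v) (R(v) = (v - 560)*(v - 575) = (-560 + v)*(-575 + v) = (-575 + v)*(-560 + v))
s(q)/R(856) = 610/(322000 + 856² - 1135*856) = 610/(322000 + 732736 - 971560) = 610/83176 = 610*(1/83176) = 305/41588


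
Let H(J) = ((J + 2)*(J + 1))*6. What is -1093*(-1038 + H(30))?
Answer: -5371002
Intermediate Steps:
H(J) = 6*(1 + J)*(2 + J) (H(J) = ((2 + J)*(1 + J))*6 = ((1 + J)*(2 + J))*6 = 6*(1 + J)*(2 + J))
-1093*(-1038 + H(30)) = -1093*(-1038 + (12 + 6*30² + 18*30)) = -1093*(-1038 + (12 + 6*900 + 540)) = -1093*(-1038 + (12 + 5400 + 540)) = -1093*(-1038 + 5952) = -1093*4914 = -5371002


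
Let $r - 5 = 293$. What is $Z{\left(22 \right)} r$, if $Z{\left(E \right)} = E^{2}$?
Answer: $144232$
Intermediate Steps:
$r = 298$ ($r = 5 + 293 = 298$)
$Z{\left(22 \right)} r = 22^{2} \cdot 298 = 484 \cdot 298 = 144232$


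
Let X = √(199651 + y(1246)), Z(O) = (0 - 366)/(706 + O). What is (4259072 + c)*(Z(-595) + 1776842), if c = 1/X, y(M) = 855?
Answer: 280004306786304/37 + 32871516*√200506/3709361 ≈ 7.5677e+12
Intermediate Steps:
Z(O) = -366/(706 + O)
X = √200506 (X = √(199651 + 855) = √200506 ≈ 447.78)
c = √200506/200506 (c = 1/(√200506) = √200506/200506 ≈ 0.0022332)
(4259072 + c)*(Z(-595) + 1776842) = (4259072 + √200506/200506)*(-366/(706 - 595) + 1776842) = (4259072 + √200506/200506)*(-366/111 + 1776842) = (4259072 + √200506/200506)*(-366*1/111 + 1776842) = (4259072 + √200506/200506)*(-122/37 + 1776842) = (4259072 + √200506/200506)*(65743032/37) = 280004306786304/37 + 32871516*√200506/3709361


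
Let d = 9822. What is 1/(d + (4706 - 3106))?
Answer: 1/11422 ≈ 8.7550e-5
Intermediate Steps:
1/(d + (4706 - 3106)) = 1/(9822 + (4706 - 3106)) = 1/(9822 + 1600) = 1/11422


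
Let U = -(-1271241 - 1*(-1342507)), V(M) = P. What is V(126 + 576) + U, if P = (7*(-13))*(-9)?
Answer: -70447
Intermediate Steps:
P = 819 (P = -91*(-9) = 819)
V(M) = 819
U = -71266 (U = -(-1271241 + 1342507) = -1*71266 = -71266)
V(126 + 576) + U = 819 - 71266 = -70447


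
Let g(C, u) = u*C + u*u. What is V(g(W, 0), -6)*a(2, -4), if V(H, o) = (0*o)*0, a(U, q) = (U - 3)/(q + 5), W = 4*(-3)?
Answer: 0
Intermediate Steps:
W = -12
a(U, q) = (-3 + U)/(5 + q)
g(C, u) = u² + C*u (g(C, u) = C*u + u² = u² + C*u)
V(H, o) = 0 (V(H, o) = 0*0 = 0)
V(g(W, 0), -6)*a(2, -4) = 0*((-3 + 2)/(5 - 4)) = 0*(-1/1) = 0*(1*(-1)) = 0*(-1) = 0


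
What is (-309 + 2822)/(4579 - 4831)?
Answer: -359/36 ≈ -9.9722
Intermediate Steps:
(-309 + 2822)/(4579 - 4831) = 2513/(-252) = 2513*(-1/252) = -359/36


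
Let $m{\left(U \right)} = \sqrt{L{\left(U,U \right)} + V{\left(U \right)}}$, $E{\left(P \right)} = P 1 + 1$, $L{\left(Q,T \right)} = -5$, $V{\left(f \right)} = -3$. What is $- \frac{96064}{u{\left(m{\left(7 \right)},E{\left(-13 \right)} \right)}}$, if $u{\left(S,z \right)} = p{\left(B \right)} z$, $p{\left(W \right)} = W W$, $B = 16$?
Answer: $\frac{1501}{48} \approx 31.271$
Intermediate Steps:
$E{\left(P \right)} = 1 + P$ ($E{\left(P \right)} = P + 1 = 1 + P$)
$p{\left(W \right)} = W^{2}$
$m{\left(U \right)} = 2 i \sqrt{2}$ ($m{\left(U \right)} = \sqrt{-5 - 3} = \sqrt{-8} = 2 i \sqrt{2}$)
$u{\left(S,z \right)} = 256 z$ ($u{\left(S,z \right)} = 16^{2} z = 256 z$)
$- \frac{96064}{u{\left(m{\left(7 \right)},E{\left(-13 \right)} \right)}} = - \frac{96064}{256 \left(1 - 13\right)} = - \frac{96064}{256 \left(-12\right)} = - \frac{96064}{-3072} = \left(-96064\right) \left(- \frac{1}{3072}\right) = \frac{1501}{48}$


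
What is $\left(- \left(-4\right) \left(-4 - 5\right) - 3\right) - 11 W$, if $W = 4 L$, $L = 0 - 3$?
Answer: $93$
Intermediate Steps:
$L = -3$ ($L = 0 - 3 = -3$)
$W = -12$ ($W = 4 \left(-3\right) = -12$)
$\left(- \left(-4\right) \left(-4 - 5\right) - 3\right) - 11 W = \left(- \left(-4\right) \left(-4 - 5\right) - 3\right) - -132 = \left(- \left(-4\right) \left(-9\right) - 3\right) + 132 = \left(\left(-1\right) 36 - 3\right) + 132 = \left(-36 - 3\right) + 132 = -39 + 132 = 93$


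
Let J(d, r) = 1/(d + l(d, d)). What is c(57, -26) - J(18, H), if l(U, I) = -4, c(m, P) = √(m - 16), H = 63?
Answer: -1/14 + √41 ≈ 6.3317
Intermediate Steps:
c(m, P) = √(-16 + m)
J(d, r) = 1/(-4 + d) (J(d, r) = 1/(d - 4) = 1/(-4 + d))
c(57, -26) - J(18, H) = √(-16 + 57) - 1/(-4 + 18) = √41 - 1/14 = -1/14 + √41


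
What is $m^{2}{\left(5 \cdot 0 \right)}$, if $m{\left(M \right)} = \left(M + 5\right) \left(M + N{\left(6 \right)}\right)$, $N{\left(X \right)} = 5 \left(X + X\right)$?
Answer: $90000$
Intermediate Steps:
$N{\left(X \right)} = 10 X$ ($N{\left(X \right)} = 5 \cdot 2 X = 10 X$)
$m{\left(M \right)} = \left(5 + M\right) \left(60 + M\right)$ ($m{\left(M \right)} = \left(M + 5\right) \left(M + 10 \cdot 6\right) = \left(5 + M\right) \left(M + 60\right) = \left(5 + M\right) \left(60 + M\right)$)
$m^{2}{\left(5 \cdot 0 \right)} = \left(300 + \left(5 \cdot 0\right)^{2} + 65 \cdot 5 \cdot 0\right)^{2} = \left(300 + 0^{2} + 65 \cdot 0\right)^{2} = \left(300 + 0 + 0\right)^{2} = 300^{2} = 90000$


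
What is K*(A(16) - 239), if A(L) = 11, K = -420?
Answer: 95760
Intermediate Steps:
K*(A(16) - 239) = -420*(11 - 239) = -420*(-228) = 95760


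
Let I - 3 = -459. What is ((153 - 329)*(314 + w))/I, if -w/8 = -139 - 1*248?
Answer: 75020/57 ≈ 1316.1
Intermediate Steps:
w = 3096 (w = -8*(-139 - 1*248) = -8*(-139 - 248) = -8*(-387) = 3096)
I = -456 (I = 3 - 459 = -456)
((153 - 329)*(314 + w))/I = ((153 - 329)*(314 + 3096))/(-456) = -176*3410*(-1/456) = -600160*(-1/456) = 75020/57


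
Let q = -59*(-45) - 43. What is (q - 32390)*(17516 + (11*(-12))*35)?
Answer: -384017088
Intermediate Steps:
q = 2612 (q = 2655 - 43 = 2612)
(q - 32390)*(17516 + (11*(-12))*35) = (2612 - 32390)*(17516 + (11*(-12))*35) = -29778*(17516 - 132*35) = -29778*(17516 - 4620) = -29778*12896 = -384017088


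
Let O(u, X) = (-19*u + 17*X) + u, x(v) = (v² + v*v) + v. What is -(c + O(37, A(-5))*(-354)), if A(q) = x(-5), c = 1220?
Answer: 33826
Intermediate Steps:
x(v) = v + 2*v² (x(v) = (v² + v²) + v = 2*v² + v = v + 2*v²)
A(q) = 45 (A(q) = -5*(1 + 2*(-5)) = -5*(1 - 10) = -5*(-9) = 45)
O(u, X) = -18*u + 17*X
-(c + O(37, A(-5))*(-354)) = -(1220 + (-18*37 + 17*45)*(-354)) = -(1220 + (-666 + 765)*(-354)) = -(1220 + 99*(-354)) = -(1220 - 35046) = -1*(-33826) = 33826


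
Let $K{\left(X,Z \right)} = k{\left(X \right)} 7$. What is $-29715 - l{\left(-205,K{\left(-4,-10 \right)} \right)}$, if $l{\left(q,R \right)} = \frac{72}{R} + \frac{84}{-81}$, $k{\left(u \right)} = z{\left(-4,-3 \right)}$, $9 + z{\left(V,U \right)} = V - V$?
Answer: $- \frac{5615723}{189} \approx -29713.0$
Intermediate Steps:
$z{\left(V,U \right)} = -9$ ($z{\left(V,U \right)} = -9 + \left(V - V\right) = -9 + 0 = -9$)
$k{\left(u \right)} = -9$
$K{\left(X,Z \right)} = -63$ ($K{\left(X,Z \right)} = \left(-9\right) 7 = -63$)
$l{\left(q,R \right)} = - \frac{28}{27} + \frac{72}{R}$ ($l{\left(q,R \right)} = \frac{72}{R} + 84 \left(- \frac{1}{81}\right) = \frac{72}{R} - \frac{28}{27} = - \frac{28}{27} + \frac{72}{R}$)
$-29715 - l{\left(-205,K{\left(-4,-10 \right)} \right)} = -29715 - \left(- \frac{28}{27} + \frac{72}{-63}\right) = -29715 - \left(- \frac{28}{27} + 72 \left(- \frac{1}{63}\right)\right) = -29715 - \left(- \frac{28}{27} - \frac{8}{7}\right) = -29715 - - \frac{412}{189} = -29715 + \frac{412}{189} = - \frac{5615723}{189}$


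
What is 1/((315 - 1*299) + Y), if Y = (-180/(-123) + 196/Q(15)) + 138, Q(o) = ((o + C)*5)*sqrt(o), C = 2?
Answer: 14161036125/2201490742102 - 7001365*sqrt(15)/1100745371051 ≈ 0.0064078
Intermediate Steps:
Q(o) = sqrt(o)*(10 + 5*o) (Q(o) = ((o + 2)*5)*sqrt(o) = ((2 + o)*5)*sqrt(o) = (10 + 5*o)*sqrt(o) = sqrt(o)*(10 + 5*o))
Y = 5718/41 + 196*sqrt(15)/1275 (Y = (-180/(-123) + 196/((5*sqrt(15)*(2 + 15)))) + 138 = (-180*(-1/123) + 196/((5*sqrt(15)*17))) + 138 = (60/41 + 196/((85*sqrt(15)))) + 138 = (60/41 + 196*(sqrt(15)/1275)) + 138 = (60/41 + 196*sqrt(15)/1275) + 138 = 5718/41 + 196*sqrt(15)/1275 ≈ 140.06)
1/((315 - 1*299) + Y) = 1/((315 - 1*299) + (5718/41 + 196*sqrt(15)/1275)) = 1/((315 - 299) + (5718/41 + 196*sqrt(15)/1275)) = 1/(16 + (5718/41 + 196*sqrt(15)/1275)) = 1/(6374/41 + 196*sqrt(15)/1275)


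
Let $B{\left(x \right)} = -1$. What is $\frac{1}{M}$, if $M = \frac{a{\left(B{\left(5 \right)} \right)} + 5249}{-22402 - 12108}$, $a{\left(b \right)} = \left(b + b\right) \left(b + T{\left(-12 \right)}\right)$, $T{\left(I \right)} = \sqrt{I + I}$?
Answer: $- \frac{181212010}{27573097} - \frac{138040 i \sqrt{6}}{27573097} \approx -6.5721 - 0.012263 i$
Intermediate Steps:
$T{\left(I \right)} = \sqrt{2} \sqrt{I}$ ($T{\left(I \right)} = \sqrt{2 I} = \sqrt{2} \sqrt{I}$)
$a{\left(b \right)} = 2 b \left(b + 2 i \sqrt{6}\right)$ ($a{\left(b \right)} = \left(b + b\right) \left(b + \sqrt{2} \sqrt{-12}\right) = 2 b \left(b + \sqrt{2} \cdot 2 i \sqrt{3}\right) = 2 b \left(b + 2 i \sqrt{6}\right)$)
$M = - \frac{5251}{34510} + \frac{2 i \sqrt{6}}{17255}$ ($M = \frac{2 \left(-1\right) \left(-1 + 2 i \sqrt{6}\right) + 5249}{-22402 - 12108} = \frac{\left(2 - 4 i \sqrt{6}\right) + 5249}{-34510} = \left(5251 - 4 i \sqrt{6}\right) \left(- \frac{1}{34510}\right) = - \frac{5251}{34510} + \frac{2 i \sqrt{6}}{17255} \approx -0.15216 + 0.00028392 i$)
$\frac{1}{M} = \frac{1}{- \frac{5251}{34510} + \frac{2 i \sqrt{6}}{17255}}$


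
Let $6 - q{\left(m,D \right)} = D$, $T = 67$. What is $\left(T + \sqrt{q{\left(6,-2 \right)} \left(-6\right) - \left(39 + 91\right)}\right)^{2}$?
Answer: $\left(67 + i \sqrt{178}\right)^{2} \approx 4311.0 + 1787.8 i$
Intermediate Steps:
$q{\left(m,D \right)} = 6 - D$
$\left(T + \sqrt{q{\left(6,-2 \right)} \left(-6\right) - \left(39 + 91\right)}\right)^{2} = \left(67 + \sqrt{\left(6 - -2\right) \left(-6\right) - \left(39 + 91\right)}\right)^{2} = \left(67 + \sqrt{\left(6 + 2\right) \left(-6\right) - 130}\right)^{2} = \left(67 + \sqrt{8 \left(-6\right) - 130}\right)^{2} = \left(67 + \sqrt{-48 - 130}\right)^{2} = \left(67 + \sqrt{-178}\right)^{2} = \left(67 + i \sqrt{178}\right)^{2}$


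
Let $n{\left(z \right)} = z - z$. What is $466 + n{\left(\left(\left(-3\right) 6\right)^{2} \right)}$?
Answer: $466$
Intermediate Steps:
$n{\left(z \right)} = 0$
$466 + n{\left(\left(\left(-3\right) 6\right)^{2} \right)} = 466 + 0 = 466$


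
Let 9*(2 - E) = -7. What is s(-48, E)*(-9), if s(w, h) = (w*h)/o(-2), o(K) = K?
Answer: -600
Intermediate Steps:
E = 25/9 (E = 2 - ⅑*(-7) = 2 + 7/9 = 25/9 ≈ 2.7778)
s(w, h) = -h*w/2 (s(w, h) = (w*h)/(-2) = (h*w)*(-½) = -h*w/2)
s(-48, E)*(-9) = -½*25/9*(-48)*(-9) = (200/3)*(-9) = -600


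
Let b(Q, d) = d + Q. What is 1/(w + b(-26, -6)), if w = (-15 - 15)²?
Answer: 1/868 ≈ 0.0011521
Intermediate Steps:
b(Q, d) = Q + d
w = 900 (w = (-30)² = 900)
1/(w + b(-26, -6)) = 1/(900 + (-26 - 6)) = 1/(900 - 32) = 1/868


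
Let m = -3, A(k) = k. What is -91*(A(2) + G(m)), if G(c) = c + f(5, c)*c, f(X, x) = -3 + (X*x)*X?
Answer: -21203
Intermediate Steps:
f(X, x) = -3 + x*X²
G(c) = c + c*(-3 + 25*c) (G(c) = c + (-3 + c*5²)*c = c + (-3 + c*25)*c = c + (-3 + 25*c)*c = c + c*(-3 + 25*c))
-91*(A(2) + G(m)) = -91*(2 - 3*(-2 + 25*(-3))) = -91*(2 - 3*(-2 - 75)) = -91*(2 - 3*(-77)) = -91*(2 + 231) = -91*233 = -21203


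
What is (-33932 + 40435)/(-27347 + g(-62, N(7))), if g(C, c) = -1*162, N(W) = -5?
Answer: -6503/27509 ≈ -0.23640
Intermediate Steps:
g(C, c) = -162
(-33932 + 40435)/(-27347 + g(-62, N(7))) = (-33932 + 40435)/(-27347 - 162) = 6503/(-27509) = 6503*(-1/27509) = -6503/27509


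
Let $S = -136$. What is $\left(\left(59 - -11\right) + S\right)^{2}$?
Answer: $4356$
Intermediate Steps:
$\left(\left(59 - -11\right) + S\right)^{2} = \left(\left(59 - -11\right) - 136\right)^{2} = \left(\left(59 + 11\right) - 136\right)^{2} = \left(70 - 136\right)^{2} = \left(-66\right)^{2} = 4356$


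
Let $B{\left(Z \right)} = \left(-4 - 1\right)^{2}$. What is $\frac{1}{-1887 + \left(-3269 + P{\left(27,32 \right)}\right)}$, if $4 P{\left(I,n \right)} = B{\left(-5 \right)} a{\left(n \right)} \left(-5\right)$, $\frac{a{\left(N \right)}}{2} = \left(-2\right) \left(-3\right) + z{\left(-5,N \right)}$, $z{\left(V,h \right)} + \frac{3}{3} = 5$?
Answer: $- \frac{1}{5781} \approx -0.00017298$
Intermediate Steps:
$z{\left(V,h \right)} = 4$ ($z{\left(V,h \right)} = -1 + 5 = 4$)
$B{\left(Z \right)} = 25$ ($B{\left(Z \right)} = \left(-5\right)^{2} = 25$)
$a{\left(N \right)} = 20$ ($a{\left(N \right)} = 2 \left(\left(-2\right) \left(-3\right) + 4\right) = 2 \left(6 + 4\right) = 2 \cdot 10 = 20$)
$P{\left(I,n \right)} = -625$ ($P{\left(I,n \right)} = \frac{25 \cdot 20 \left(-5\right)}{4} = \frac{500 \left(-5\right)}{4} = \frac{1}{4} \left(-2500\right) = -625$)
$\frac{1}{-1887 + \left(-3269 + P{\left(27,32 \right)}\right)} = \frac{1}{-1887 - 3894} = \frac{1}{-5781} = - \frac{1}{5781}$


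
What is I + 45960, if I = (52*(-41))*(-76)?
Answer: 207992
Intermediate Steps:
I = 162032 (I = -2132*(-76) = 162032)
I + 45960 = 162032 + 45960 = 207992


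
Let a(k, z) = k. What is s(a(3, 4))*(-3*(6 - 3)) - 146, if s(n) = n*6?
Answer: -308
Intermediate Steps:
s(n) = 6*n
s(a(3, 4))*(-3*(6 - 3)) - 146 = (6*3)*(-3*(6 - 3)) - 146 = 18*(-3*3) - 146 = 18*(-9) - 146 = -162 - 146 = -308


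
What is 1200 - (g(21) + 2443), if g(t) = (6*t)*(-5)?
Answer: -613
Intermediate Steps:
g(t) = -30*t
1200 - (g(21) + 2443) = 1200 - (-30*21 + 2443) = 1200 - (-630 + 2443) = 1200 - 1*1813 = 1200 - 1813 = -613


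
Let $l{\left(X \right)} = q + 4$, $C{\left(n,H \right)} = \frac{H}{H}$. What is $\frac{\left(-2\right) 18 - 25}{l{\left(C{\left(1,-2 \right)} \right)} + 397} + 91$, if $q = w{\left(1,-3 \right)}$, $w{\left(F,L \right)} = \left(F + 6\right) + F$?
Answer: $\frac{37158}{409} \approx 90.851$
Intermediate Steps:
$w{\left(F,L \right)} = 6 + 2 F$ ($w{\left(F,L \right)} = \left(6 + F\right) + F = 6 + 2 F$)
$q = 8$ ($q = 6 + 2 \cdot 1 = 6 + 2 = 8$)
$C{\left(n,H \right)} = 1$
$l{\left(X \right)} = 12$ ($l{\left(X \right)} = 8 + 4 = 12$)
$\frac{\left(-2\right) 18 - 25}{l{\left(C{\left(1,-2 \right)} \right)} + 397} + 91 = \frac{\left(-2\right) 18 - 25}{12 + 397} + 91 = \frac{-36 - 25}{409} + 91 = \frac{1}{409} \left(-61\right) + 91 = - \frac{61}{409} + 91 = \frac{37158}{409}$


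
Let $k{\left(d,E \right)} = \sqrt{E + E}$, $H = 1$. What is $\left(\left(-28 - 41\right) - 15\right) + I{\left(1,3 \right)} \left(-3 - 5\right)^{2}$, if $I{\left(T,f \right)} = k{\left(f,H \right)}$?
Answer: $-84 + 64 \sqrt{2} \approx 6.5097$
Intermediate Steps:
$k{\left(d,E \right)} = \sqrt{2} \sqrt{E}$ ($k{\left(d,E \right)} = \sqrt{2 E} = \sqrt{2} \sqrt{E}$)
$I{\left(T,f \right)} = \sqrt{2}$ ($I{\left(T,f \right)} = \sqrt{2} \sqrt{1} = \sqrt{2} \cdot 1 = \sqrt{2}$)
$\left(\left(-28 - 41\right) - 15\right) + I{\left(1,3 \right)} \left(-3 - 5\right)^{2} = \left(\left(-28 - 41\right) - 15\right) + \sqrt{2} \left(-3 - 5\right)^{2} = \left(-69 - 15\right) + \sqrt{2} \left(-8\right)^{2} = -84 + \sqrt{2} \cdot 64 = -84 + 64 \sqrt{2}$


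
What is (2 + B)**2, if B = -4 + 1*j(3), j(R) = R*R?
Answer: 49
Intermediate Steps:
j(R) = R**2
B = 5 (B = -4 + 1*3**2 = -4 + 1*9 = -4 + 9 = 5)
(2 + B)**2 = (2 + 5)**2 = 7**2 = 49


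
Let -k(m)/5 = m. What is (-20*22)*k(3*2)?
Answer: 13200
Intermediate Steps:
k(m) = -5*m
(-20*22)*k(3*2) = (-20*22)*(-15*2) = -(-2200)*6 = -440*(-30) = 13200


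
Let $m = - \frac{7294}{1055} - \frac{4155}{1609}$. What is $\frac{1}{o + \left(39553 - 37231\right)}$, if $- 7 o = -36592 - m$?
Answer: $\frac{1697495}{12812814457} \approx 0.00013248$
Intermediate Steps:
$m = - \frac{16119571}{1697495}$ ($m = \left(-7294\right) \frac{1}{1055} - \frac{4155}{1609} = - \frac{7294}{1055} - \frac{4155}{1609} = - \frac{16119571}{1697495} \approx -9.4961$)
$o = \frac{8871231067}{1697495}$ ($o = - \frac{-36592 - - \frac{16119571}{1697495}}{7} = - \frac{-36592 + \frac{16119571}{1697495}}{7} = \left(- \frac{1}{7}\right) \left(- \frac{62098617469}{1697495}\right) = \frac{8871231067}{1697495} \approx 5226.1$)
$\frac{1}{o + \left(39553 - 37231\right)} = \frac{1}{\frac{8871231067}{1697495} + \left(39553 - 37231\right)} = \frac{1}{\frac{8871231067}{1697495} + 2322} = \frac{1}{\frac{12812814457}{1697495}} = \frac{1697495}{12812814457}$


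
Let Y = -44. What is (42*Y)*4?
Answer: -7392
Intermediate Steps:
(42*Y)*4 = (42*(-44))*4 = -1848*4 = -7392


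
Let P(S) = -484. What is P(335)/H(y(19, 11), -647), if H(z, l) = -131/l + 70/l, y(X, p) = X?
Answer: -313148/61 ≈ -5133.6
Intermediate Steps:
H(z, l) = -61/l
P(335)/H(y(19, 11), -647) = -484/((-61/(-647))) = -484/((-61*(-1/647))) = -484/61/647 = -484*647/61 = -313148/61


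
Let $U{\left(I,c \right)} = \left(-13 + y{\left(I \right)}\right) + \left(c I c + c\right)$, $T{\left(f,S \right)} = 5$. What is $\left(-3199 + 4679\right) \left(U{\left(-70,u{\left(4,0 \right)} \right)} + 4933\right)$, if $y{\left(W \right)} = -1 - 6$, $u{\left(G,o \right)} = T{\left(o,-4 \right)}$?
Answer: $4688640$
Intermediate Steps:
$u{\left(G,o \right)} = 5$
$y{\left(W \right)} = -7$ ($y{\left(W \right)} = -1 - 6 = -7$)
$U{\left(I,c \right)} = -20 + c + I c^{2}$ ($U{\left(I,c \right)} = \left(-13 - 7\right) + \left(c I c + c\right) = -20 + \left(I c c + c\right) = -20 + \left(I c^{2} + c\right) = -20 + \left(c + I c^{2}\right) = -20 + c + I c^{2}$)
$\left(-3199 + 4679\right) \left(U{\left(-70,u{\left(4,0 \right)} \right)} + 4933\right) = \left(-3199 + 4679\right) \left(\left(-20 + 5 - 70 \cdot 5^{2}\right) + 4933\right) = 1480 \left(\left(-20 + 5 - 1750\right) + 4933\right) = 1480 \left(-1765 + 4933\right) = 1480 \cdot 3168 = 4688640$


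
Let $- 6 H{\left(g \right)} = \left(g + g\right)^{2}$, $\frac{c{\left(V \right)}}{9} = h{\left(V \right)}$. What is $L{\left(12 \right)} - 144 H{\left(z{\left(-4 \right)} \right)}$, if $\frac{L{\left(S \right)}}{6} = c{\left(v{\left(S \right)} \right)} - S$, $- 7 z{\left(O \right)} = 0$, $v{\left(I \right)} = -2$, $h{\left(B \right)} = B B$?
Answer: $144$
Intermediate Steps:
$h{\left(B \right)} = B^{2}$
$c{\left(V \right)} = 9 V^{2}$
$z{\left(O \right)} = 0$ ($z{\left(O \right)} = \left(- \frac{1}{7}\right) 0 = 0$)
$L{\left(S \right)} = 216 - 6 S$ ($L{\left(S \right)} = 6 \left(9 \left(-2\right)^{2} - S\right) = 6 \left(9 \cdot 4 - S\right) = 6 \left(36 - S\right) = 216 - 6 S$)
$H{\left(g \right)} = - \frac{2 g^{2}}{3}$ ($H{\left(g \right)} = - \frac{\left(g + g\right)^{2}}{6} = - \frac{\left(2 g\right)^{2}}{6} = - \frac{4 g^{2}}{6} = - \frac{2 g^{2}}{3}$)
$L{\left(12 \right)} - 144 H{\left(z{\left(-4 \right)} \right)} = \left(216 - 72\right) - 144 \left(- \frac{2 \cdot 0^{2}}{3}\right) = \left(216 - 72\right) - 144 \left(\left(- \frac{2}{3}\right) 0\right) = 144 - 0 = 144 + 0 = 144$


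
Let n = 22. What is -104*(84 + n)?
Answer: -11024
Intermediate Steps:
-104*(84 + n) = -104*(84 + 22) = -104*106 = -11024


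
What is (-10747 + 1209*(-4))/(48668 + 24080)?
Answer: -15583/72748 ≈ -0.21421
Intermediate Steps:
(-10747 + 1209*(-4))/(48668 + 24080) = (-10747 - 4836)/72748 = -15583*1/72748 = -15583/72748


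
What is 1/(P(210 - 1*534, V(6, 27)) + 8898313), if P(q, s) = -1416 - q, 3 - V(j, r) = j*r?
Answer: 1/8897221 ≈ 1.1239e-7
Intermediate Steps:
V(j, r) = 3 - j*r
1/(P(210 - 1*534, V(6, 27)) + 8898313) = 1/((-1416 - (210 - 1*534)) + 8898313) = 1/((-1416 - (210 - 534)) + 8898313) = 1/((-1416 - 1*(-324)) + 8898313) = 1/((-1416 + 324) + 8898313) = 1/(-1092 + 8898313) = 1/8897221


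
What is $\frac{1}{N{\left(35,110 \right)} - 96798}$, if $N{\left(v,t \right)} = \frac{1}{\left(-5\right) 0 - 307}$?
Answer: $- \frac{307}{29716987} \approx -1.0331 \cdot 10^{-5}$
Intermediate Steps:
$N{\left(v,t \right)} = - \frac{1}{307}$ ($N{\left(v,t \right)} = \frac{1}{0 - 307} = \frac{1}{-307} = - \frac{1}{307}$)
$\frac{1}{N{\left(35,110 \right)} - 96798} = \frac{1}{- \frac{1}{307} - 96798} = \frac{1}{- \frac{29716987}{307}} = - \frac{307}{29716987}$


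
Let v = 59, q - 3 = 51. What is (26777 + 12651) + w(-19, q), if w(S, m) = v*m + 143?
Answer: 42757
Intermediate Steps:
q = 54 (q = 3 + 51 = 54)
w(S, m) = 143 + 59*m (w(S, m) = 59*m + 143 = 143 + 59*m)
(26777 + 12651) + w(-19, q) = (26777 + 12651) + (143 + 59*54) = 39428 + (143 + 3186) = 39428 + 3329 = 42757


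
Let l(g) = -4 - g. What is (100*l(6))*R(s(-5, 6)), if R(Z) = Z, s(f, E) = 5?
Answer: -5000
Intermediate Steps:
(100*l(6))*R(s(-5, 6)) = (100*(-4 - 1*6))*5 = (100*(-4 - 6))*5 = (100*(-10))*5 = -1000*5 = -5000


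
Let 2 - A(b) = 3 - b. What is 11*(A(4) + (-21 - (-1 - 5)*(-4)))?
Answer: -462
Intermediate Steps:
A(b) = -1 + b (A(b) = 2 - (3 - b) = 2 + (-3 + b) = -1 + b)
11*(A(4) + (-21 - (-1 - 5)*(-4))) = 11*((-1 + 4) + (-21 - (-1 - 5)*(-4))) = 11*(3 + (-21 - (-6)*(-4))) = 11*(3 + (-21 - 1*24)) = 11*(3 + (-21 - 24)) = 11*(3 - 45) = 11*(-42) = -462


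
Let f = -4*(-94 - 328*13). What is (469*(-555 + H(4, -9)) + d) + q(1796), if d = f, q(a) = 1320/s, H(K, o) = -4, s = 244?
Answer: -14928749/61 ≈ -2.4473e+5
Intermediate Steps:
q(a) = 330/61 (q(a) = 1320/244 = 1320*(1/244) = 330/61)
f = 17432 (f = -4*(-94 - 4264) = -4*(-4358) = 17432)
d = 17432
(469*(-555 + H(4, -9)) + d) + q(1796) = (469*(-555 - 4) + 17432) + 330/61 = (469*(-559) + 17432) + 330/61 = (-262171 + 17432) + 330/61 = -244739 + 330/61 = -14928749/61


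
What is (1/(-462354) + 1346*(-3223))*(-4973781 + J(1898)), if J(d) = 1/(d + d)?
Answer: 518764187466937966175/24042408 ≈ 2.1577e+13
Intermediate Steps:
J(d) = 1/(2*d)
(1/(-462354) + 1346*(-3223))*(-4973781 + J(1898)) = (1/(-462354) + 1346*(-3223))*(-4973781 + (½)/1898) = (-1/462354 - 4338158)*(-4973781 + (½)*(1/1898)) = -2005764703933*(-4973781 + 1/3796)/462354 = -2005764703933/462354*(-18880472675/3796) = 518764187466937966175/24042408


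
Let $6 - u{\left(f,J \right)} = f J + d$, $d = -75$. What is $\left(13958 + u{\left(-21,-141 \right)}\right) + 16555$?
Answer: $27633$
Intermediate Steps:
$u{\left(f,J \right)} = 81 - J f$ ($u{\left(f,J \right)} = 6 - \left(f J - 75\right) = 6 - \left(J f - 75\right) = 6 - \left(-75 + J f\right) = 81 - J f$)
$\left(13958 + u{\left(-21,-141 \right)}\right) + 16555 = \left(13958 + \left(81 - \left(-141\right) \left(-21\right)\right)\right) + 16555 = \left(13958 + \left(81 - 2961\right)\right) + 16555 = \left(13958 - 2880\right) + 16555 = 11078 + 16555 = 27633$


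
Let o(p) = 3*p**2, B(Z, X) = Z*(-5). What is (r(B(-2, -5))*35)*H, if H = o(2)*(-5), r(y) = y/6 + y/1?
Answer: -24500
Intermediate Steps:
B(Z, X) = -5*Z
r(y) = 7*y/6 (r(y) = y*(1/6) + y*1 = y/6 + y = 7*y/6)
H = -60 (H = (3*2**2)*(-5) = (3*4)*(-5) = 12*(-5) = -60)
(r(B(-2, -5))*35)*H = ((7*(-5*(-2))/6)*35)*(-60) = (((7/6)*10)*35)*(-60) = ((35/3)*35)*(-60) = (1225/3)*(-60) = -24500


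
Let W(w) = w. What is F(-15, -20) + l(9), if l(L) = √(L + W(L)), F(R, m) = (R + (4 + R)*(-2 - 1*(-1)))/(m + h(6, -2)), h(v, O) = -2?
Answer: 2/11 + 3*√2 ≈ 4.4245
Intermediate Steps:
F(R, m) = -4/(-2 + m) (F(R, m) = (R + (4 + R)*(-2 - 1*(-1)))/(m - 2) = (R + (4 + R)*(-2 + 1))/(-2 + m) = (R + (4 + R)*(-1))/(-2 + m) = (R + (-4 - R))/(-2 + m) = -4/(-2 + m))
l(L) = √2*√L (l(L) = √(L + L) = √(2*L) = √2*√L)
F(-15, -20) + l(9) = -4/(-2 - 20) + √2*√9 = -4/(-22) + √2*3 = -4*(-1/22) + 3*√2 = 2/11 + 3*√2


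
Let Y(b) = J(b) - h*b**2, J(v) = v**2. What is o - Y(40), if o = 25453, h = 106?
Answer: 193453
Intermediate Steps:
Y(b) = -105*b**2 (Y(b) = b**2 - 106*b**2 = -105*b**2)
o - Y(40) = 25453 - (-105)*40**2 = 25453 - (-105)*1600 = 25453 - 1*(-168000) = 25453 + 168000 = 193453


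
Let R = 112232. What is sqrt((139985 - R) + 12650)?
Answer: sqrt(40403) ≈ 201.00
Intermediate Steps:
sqrt((139985 - R) + 12650) = sqrt((139985 - 1*112232) + 12650) = sqrt((139985 - 112232) + 12650) = sqrt(27753 + 12650) = sqrt(40403)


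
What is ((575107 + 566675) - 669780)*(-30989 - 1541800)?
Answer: -742359553578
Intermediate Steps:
((575107 + 566675) - 669780)*(-30989 - 1541800) = (1141782 - 669780)*(-1572789) = 472002*(-1572789) = -742359553578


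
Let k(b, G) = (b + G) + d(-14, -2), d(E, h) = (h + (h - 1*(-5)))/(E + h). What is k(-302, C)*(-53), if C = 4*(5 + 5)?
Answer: 222229/16 ≈ 13889.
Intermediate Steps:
C = 40 (C = 4*10 = 40)
d(E, h) = (5 + 2*h)/(E + h) (d(E, h) = (h + (h + 5))/(E + h) = (h + (5 + h))/(E + h) = (5 + 2*h)/(E + h))
k(b, G) = -1/16 + G + b (k(b, G) = (b + G) + (5 + 2*(-2))/(-14 - 2) = (G + b) + (5 - 4)/(-16) = (G + b) - 1/16*1 = (G + b) - 1/16 = -1/16 + G + b)
k(-302, C)*(-53) = (-1/16 + 40 - 302)*(-53) = -4193/16*(-53) = 222229/16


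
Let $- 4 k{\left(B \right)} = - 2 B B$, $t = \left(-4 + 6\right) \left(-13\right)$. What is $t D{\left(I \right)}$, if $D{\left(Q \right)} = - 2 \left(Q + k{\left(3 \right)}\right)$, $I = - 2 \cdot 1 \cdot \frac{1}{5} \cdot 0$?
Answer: $234$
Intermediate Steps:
$t = -26$ ($t = 2 \left(-13\right) = -26$)
$k{\left(B \right)} = \frac{B^{2}}{2}$ ($k{\left(B \right)} = - \frac{- 2 B B}{4} = - \frac{\left(-2\right) B^{2}}{4} = \frac{B^{2}}{2}$)
$I = 0$ ($I = - 2 \cdot 1 \cdot \frac{1}{5} \cdot 0 = \left(-2\right) \frac{1}{5} \cdot 0 = \left(- \frac{2}{5}\right) 0 = 0$)
$D{\left(Q \right)} = -9 - 2 Q$ ($D{\left(Q \right)} = - 2 \left(Q + \frac{3^{2}}{2}\right) = - 2 \left(Q + \frac{1}{2} \cdot 9\right) = - 2 \left(Q + \frac{9}{2}\right) = - 2 \left(\frac{9}{2} + Q\right) = -9 - 2 Q$)
$t D{\left(I \right)} = - 26 \left(-9 - 0\right) = - 26 \left(-9 + 0\right) = \left(-26\right) \left(-9\right) = 234$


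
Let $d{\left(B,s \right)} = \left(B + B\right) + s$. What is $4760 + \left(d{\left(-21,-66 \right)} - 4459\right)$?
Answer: $193$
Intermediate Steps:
$d{\left(B,s \right)} = s + 2 B$ ($d{\left(B,s \right)} = 2 B + s = s + 2 B$)
$4760 + \left(d{\left(-21,-66 \right)} - 4459\right) = 4760 + \left(\left(-66 + 2 \left(-21\right)\right) - 4459\right) = 4760 - 4567 = 193$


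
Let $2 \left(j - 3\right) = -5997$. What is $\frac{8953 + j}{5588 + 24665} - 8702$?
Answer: $- \frac{526511297}{60506} \approx -8701.8$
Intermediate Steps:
$j = - \frac{5991}{2}$ ($j = 3 + \frac{1}{2} \left(-5997\right) = 3 - \frac{5997}{2} = - \frac{5991}{2} \approx -2995.5$)
$\frac{8953 + j}{5588 + 24665} - 8702 = \frac{8953 - \frac{5991}{2}}{5588 + 24665} - 8702 = \frac{11915}{2 \cdot 30253} + \left(-13045 + 4343\right) = \frac{11915}{2} \cdot \frac{1}{30253} - 8702 = \frac{11915}{60506} - 8702 = - \frac{526511297}{60506}$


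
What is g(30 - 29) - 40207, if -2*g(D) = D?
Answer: -80415/2 ≈ -40208.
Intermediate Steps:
g(D) = -D/2
g(30 - 29) - 40207 = -(30 - 29)/2 - 40207 = -½*1 - 40207 = -½ - 40207 = -80415/2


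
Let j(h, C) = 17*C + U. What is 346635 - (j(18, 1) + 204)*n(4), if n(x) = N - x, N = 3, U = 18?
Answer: 346874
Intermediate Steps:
n(x) = 3 - x
j(h, C) = 18 + 17*C (j(h, C) = 17*C + 18 = 18 + 17*C)
346635 - (j(18, 1) + 204)*n(4) = 346635 - ((18 + 17*1) + 204)*(3 - 1*4) = 346635 - ((18 + 17) + 204)*(3 - 4) = 346635 - (35 + 204)*(-1) = 346635 - 239*(-1) = 346635 - 1*(-239) = 346635 + 239 = 346874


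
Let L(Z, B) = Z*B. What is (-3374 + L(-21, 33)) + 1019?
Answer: -3048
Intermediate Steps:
L(Z, B) = B*Z
(-3374 + L(-21, 33)) + 1019 = (-3374 + 33*(-21)) + 1019 = (-3374 - 693) + 1019 = -4067 + 1019 = -3048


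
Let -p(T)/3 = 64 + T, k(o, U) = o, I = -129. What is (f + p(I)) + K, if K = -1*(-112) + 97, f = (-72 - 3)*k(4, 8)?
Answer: 104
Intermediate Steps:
f = -300 (f = (-72 - 3)*4 = -75*4 = -300)
K = 209 (K = 112 + 97 = 209)
p(T) = -192 - 3*T (p(T) = -3*(64 + T) = -192 - 3*T)
(f + p(I)) + K = (-300 + (-192 - 3*(-129))) + 209 = (-300 + (-192 + 387)) + 209 = (-300 + 195) + 209 = -105 + 209 = 104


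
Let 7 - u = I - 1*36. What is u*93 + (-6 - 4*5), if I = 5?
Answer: 3508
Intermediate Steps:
u = 38 (u = 7 - (5 - 1*36) = 7 - (5 - 36) = 7 - 1*(-31) = 7 + 31 = 38)
u*93 + (-6 - 4*5) = 38*93 + (-6 - 4*5) = 3534 + (-6 - 20) = 3534 - 26 = 3508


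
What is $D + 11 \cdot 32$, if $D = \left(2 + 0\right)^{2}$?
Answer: $356$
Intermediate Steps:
$D = 4$ ($D = 2^{2} = 4$)
$D + 11 \cdot 32 = 4 + 11 \cdot 32 = 4 + 352 = 356$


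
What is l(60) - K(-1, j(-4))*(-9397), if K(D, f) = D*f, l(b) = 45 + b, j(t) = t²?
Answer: -150247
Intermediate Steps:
l(60) - K(-1, j(-4))*(-9397) = (45 + 60) - (-1*(-4)²)*(-9397) = 105 - (-1*16)*(-9397) = 105 - (-16)*(-9397) = 105 - 1*150352 = 105 - 150352 = -150247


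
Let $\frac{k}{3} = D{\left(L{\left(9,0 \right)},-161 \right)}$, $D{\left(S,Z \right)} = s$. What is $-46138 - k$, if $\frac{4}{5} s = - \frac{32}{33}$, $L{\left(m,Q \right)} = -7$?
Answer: $- \frac{507478}{11} \approx -46134.0$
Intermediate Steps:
$s = - \frac{40}{33}$ ($s = \frac{5 \left(- \frac{32}{33}\right)}{4} = \frac{5 \left(\left(-32\right) \frac{1}{33}\right)}{4} = \frac{5}{4} \left(- \frac{32}{33}\right) = - \frac{40}{33} \approx -1.2121$)
$D{\left(S,Z \right)} = - \frac{40}{33}$
$k = - \frac{40}{11}$ ($k = 3 \left(- \frac{40}{33}\right) = - \frac{40}{11} \approx -3.6364$)
$-46138 - k = -46138 - - \frac{40}{11} = -46138 + \frac{40}{11} = - \frac{507478}{11}$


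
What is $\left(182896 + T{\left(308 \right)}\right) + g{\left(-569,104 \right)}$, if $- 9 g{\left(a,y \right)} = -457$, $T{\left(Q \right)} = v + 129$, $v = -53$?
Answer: $\frac{1647205}{9} \approx 1.8302 \cdot 10^{5}$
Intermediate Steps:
$T{\left(Q \right)} = 76$ ($T{\left(Q \right)} = -53 + 129 = 76$)
$g{\left(a,y \right)} = \frac{457}{9}$ ($g{\left(a,y \right)} = \left(- \frac{1}{9}\right) \left(-457\right) = \frac{457}{9}$)
$\left(182896 + T{\left(308 \right)}\right) + g{\left(-569,104 \right)} = \left(182896 + 76\right) + \frac{457}{9} = 182972 + \frac{457}{9} = \frac{1647205}{9}$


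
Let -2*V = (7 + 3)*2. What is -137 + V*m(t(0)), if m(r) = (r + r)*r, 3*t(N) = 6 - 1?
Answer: -1733/9 ≈ -192.56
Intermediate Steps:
t(N) = 5/3 (t(N) = (6 - 1)/3 = (1/3)*5 = 5/3)
m(r) = 2*r**2 (m(r) = (2*r)*r = 2*r**2)
V = -10 (V = -(7 + 3)*2/2 = -5*2 = -1/2*20 = -10)
-137 + V*m(t(0)) = -137 - 20*(5/3)**2 = -137 - 20*25/9 = -137 - 10*50/9 = -137 - 500/9 = -1733/9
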